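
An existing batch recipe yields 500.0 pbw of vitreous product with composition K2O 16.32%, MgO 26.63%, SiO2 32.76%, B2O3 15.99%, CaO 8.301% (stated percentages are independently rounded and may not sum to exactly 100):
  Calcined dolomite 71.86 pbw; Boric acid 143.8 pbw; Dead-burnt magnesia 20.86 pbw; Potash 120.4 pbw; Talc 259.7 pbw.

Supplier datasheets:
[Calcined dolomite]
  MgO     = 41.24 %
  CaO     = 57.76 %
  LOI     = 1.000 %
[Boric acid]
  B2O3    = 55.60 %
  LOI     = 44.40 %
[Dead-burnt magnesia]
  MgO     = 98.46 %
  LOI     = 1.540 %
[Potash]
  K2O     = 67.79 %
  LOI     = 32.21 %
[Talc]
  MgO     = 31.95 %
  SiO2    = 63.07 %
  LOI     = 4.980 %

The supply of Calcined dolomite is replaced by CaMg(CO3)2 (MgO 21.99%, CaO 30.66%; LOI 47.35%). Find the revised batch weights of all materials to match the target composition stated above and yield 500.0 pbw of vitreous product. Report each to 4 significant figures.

All arithmetic carries exact precision end to end. Mid-chain values appear (rounded to 4 significant figures) at each printed step. Each reported figure carries a single rounding; all derived quantities are rebuilt at exact precision (ignition loss, yield, net glass mass, totals, five oxide percentages) from the batch weights for 500.0 pbw of glass as written in the problem or answer text.
Per-oxide target masses for 500.0 pbw vitreous product:
  K2O: 16.32% × 500.0 = 81.60 pbw
  MgO: 26.63% × 500.0 = 133.2 pbw
  SiO2: 32.76% × 500.0 = 163.8 pbw
  B2O3: 15.99% × 500.0 = 79.95 pbw
  CaO: 8.301% × 500.0 = 41.50 pbw
Checking each oxide sum from the weights as reported, versus the basis set out (oxide sums agree with the targets inside rounding margins):
  K2O: 120.4·0.6779 = 81.62 pbw (target 81.60 pbw)
  MgO: 135.4·0.2199 + 20.72·0.9846 + 259.7·0.3195 = 133.1 pbw (target 133.2 pbw)
  SiO2: 259.7·0.6307 = 163.8 pbw (target 163.8 pbw)
  B2O3: 143.8·0.5560 = 79.95 pbw (target 79.95 pbw)
  CaO: 135.4·0.3066 = 41.51 pbw (target 41.50 pbw)
Glass-mass closure: the batch minus its LOI: 500.0 pbw (per-oxide target masses sum to 500.0 pbw; the stated basis being 500.0 pbw — rounding explains the deltas).
Summing the batch: Σ batch = 680.0 pbw; LOI loss = Σ batch·LOI = 180.0 pbw; yield: glass divided by total = 73.53%.

Revised batch per 500.0 pbw vitreous product:
  CaMg(CO3)2: 135.4 pbw
  Boric acid: 143.8 pbw
  Dead-burnt magnesia: 20.72 pbw
  Potash: 120.4 pbw
  Talc: 259.7 pbw
Total batch = 680.0 pbw; LOI loss = 180.0 pbw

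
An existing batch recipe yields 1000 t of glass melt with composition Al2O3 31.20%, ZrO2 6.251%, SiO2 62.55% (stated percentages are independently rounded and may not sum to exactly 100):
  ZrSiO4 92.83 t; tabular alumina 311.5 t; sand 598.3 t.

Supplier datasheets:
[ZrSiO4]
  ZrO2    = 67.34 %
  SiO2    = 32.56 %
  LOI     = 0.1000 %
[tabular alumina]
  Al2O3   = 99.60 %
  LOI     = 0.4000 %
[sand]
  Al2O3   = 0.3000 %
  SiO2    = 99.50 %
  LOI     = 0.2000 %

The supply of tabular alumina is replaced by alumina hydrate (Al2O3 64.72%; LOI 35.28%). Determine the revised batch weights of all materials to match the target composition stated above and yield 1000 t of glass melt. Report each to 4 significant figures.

Revised batch per 1000 t glass melt:
  ZrSiO4: 92.83 t
  alumina hydrate: 479.3 t
  sand: 598.3 t
Total batch = 1170 t; LOI loss = 170.4 t

Intermediates appear, rounded to 4 significant digits, alongside each step. The whole derivation maintains exact precision throughout. Every reported result is rounded just once; all derived quantities are re-derived in exact precision (totals, the yield, LOI, three oxide percentages, net glass mass) starting from the weights on 1000 t of glass, exactly as shown in the problem or the answer.
The oxide mass targets at 1000 t glass melt:
  Al2O3: 31.20% × 1000 = 312.0 t
  ZrO2: 6.251% × 1000 = 62.51 t
  SiO2: 62.55% × 1000 = 625.5 t
Checking each oxide sum given the weights on record, relative to the basis at hand (oxide sums agree with the targets inside rounding margins):
  Al2O3: 479.3·0.6472 + 598.3·0.003000 = 312.0 t (target 312.0 t)
  ZrO2: 92.83·0.6734 = 62.51 t (target 62.51 t)
  SiO2: 92.83·0.3256 + 598.3·0.9950 = 625.5 t (target 625.5 t)
The glass-mass cross-check: batch Σ − ignition loss = 1000 t (per-oxide target masses sum to 1000 t; with the basis standing at 1000 t — any gap is answer rounding).
Whole-batch sum: Σ batch = 1170 t; loss to ignition Σ batch·LOI = 170.4 t; yield: glass divided by total = 85.44%.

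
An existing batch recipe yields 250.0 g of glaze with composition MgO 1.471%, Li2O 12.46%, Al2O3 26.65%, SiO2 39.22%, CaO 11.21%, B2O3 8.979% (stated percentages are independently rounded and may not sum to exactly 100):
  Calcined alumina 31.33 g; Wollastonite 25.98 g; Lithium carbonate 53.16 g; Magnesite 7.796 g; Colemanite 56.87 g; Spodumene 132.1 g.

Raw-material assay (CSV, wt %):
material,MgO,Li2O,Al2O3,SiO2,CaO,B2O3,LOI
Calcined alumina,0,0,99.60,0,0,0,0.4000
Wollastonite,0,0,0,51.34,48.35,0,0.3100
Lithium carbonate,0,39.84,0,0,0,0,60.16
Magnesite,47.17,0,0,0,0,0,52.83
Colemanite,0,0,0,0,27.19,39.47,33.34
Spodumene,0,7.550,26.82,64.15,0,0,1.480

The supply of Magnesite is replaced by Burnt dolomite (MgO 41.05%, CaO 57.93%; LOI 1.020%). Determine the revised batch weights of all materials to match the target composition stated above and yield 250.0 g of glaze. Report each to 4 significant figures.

Working values are printed, rounded to 4 significant digits, on the page. Every computation holds full precision from first step to last; exactly one rounding lands on every reported figure — derived quantities are re-derived at full precision (yield, the six compositions, LOI, net glass mass, totals) from the weighed amounts on 250.0 g of glass, as quoted within question or answer.
Target oxide masses per 250.0 g glaze:
  MgO: 1.471% × 250.0 = 3.678 g
  Li2O: 12.46% × 250.0 = 31.15 g
  Al2O3: 26.65% × 250.0 = 66.62 g
  SiO2: 39.22% × 250.0 = 98.05 g
  CaO: 11.21% × 250.0 = 28.02 g
  B2O3: 8.979% × 250.0 = 22.45 g
Checking each oxide sum using the reported weights, at the basis given (each sum matches its target mass within answer rounding):
  MgO: 8.959·0.4105 = 3.678 g (target 3.678 g)
  Li2O: 51.53·0.3984 + 140.6·0.07550 = 31.14 g (target 31.15 g)
  Al2O3: 29.02·0.9960 + 140.6·0.2682 = 66.61 g (target 66.62 g)
  SiO2: 15.25·0.5134 + 140.6·0.6415 = 98.02 g (target 98.05 g)
  CaO: 15.25·0.4835 + 8.959·0.5793 + 56.87·0.2719 = 28.03 g (target 28.02 g)
  B2O3: 56.87·0.3947 = 22.45 g (target 22.45 g)
The glass-mass cross-check: batch total minus LOI = 249.9 g (summing oxide targets gives 250.0 g; stated basis 250.0 g — rounding explains the deltas).
Summing the batch: Σ batch = 302.2 g; Σ batch·LOI gives LOI loss = 52.30 g; yield = glass ÷ total batch = 82.70%.

Revised batch per 250.0 g glaze:
  Calcined alumina: 29.02 g
  Wollastonite: 15.25 g
  Lithium carbonate: 51.53 g
  Burnt dolomite: 8.959 g
  Colemanite: 56.87 g
  Spodumene: 140.6 g
Total batch = 302.2 g; LOI loss = 52.30 g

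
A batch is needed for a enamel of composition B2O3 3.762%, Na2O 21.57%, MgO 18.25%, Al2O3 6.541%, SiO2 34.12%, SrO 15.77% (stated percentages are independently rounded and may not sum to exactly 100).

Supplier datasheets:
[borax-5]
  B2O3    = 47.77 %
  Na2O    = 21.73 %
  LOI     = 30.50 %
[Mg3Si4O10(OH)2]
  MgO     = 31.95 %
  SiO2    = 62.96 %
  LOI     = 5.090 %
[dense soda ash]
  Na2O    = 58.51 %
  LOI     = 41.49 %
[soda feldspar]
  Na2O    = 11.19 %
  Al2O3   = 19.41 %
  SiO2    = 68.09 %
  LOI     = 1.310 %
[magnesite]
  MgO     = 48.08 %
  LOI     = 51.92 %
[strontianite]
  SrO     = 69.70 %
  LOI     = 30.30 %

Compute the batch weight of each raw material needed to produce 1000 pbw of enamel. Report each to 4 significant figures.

Values along the way are shown, rounded to 4 significant figures, when written out. Full float precision is carried from first step to last; a single rounding finalizes every reported number — all derived quantities, including totals, net glass mass, LOI, yield, the six compositions, are carried from the weighed amounts at 1000 pbw of glass at full float precision as written in either problem or answer.
Oxide mass targets, per 1000 pbw enamel:
  B2O3: 3.762% × 1000 = 37.62 pbw
  Na2O: 21.57% × 1000 = 215.7 pbw
  MgO: 18.25% × 1000 = 182.5 pbw
  Al2O3: 6.541% × 1000 = 65.41 pbw
  SiO2: 34.12% × 1000 = 341.2 pbw
  SrO: 15.77% × 1000 = 157.7 pbw
Verifying the oxide balance per the reported batch figures, for the quoted basis mass (each sum matches its target mass up to rounding of the answer):
  B2O3: 78.75·0.4777 = 37.62 pbw (target 37.62 pbw)
  Na2O: 78.75·0.2173 + 275.0·0.5851 + 337.0·0.1119 = 215.7 pbw (target 215.7 pbw)
  MgO: 177.5·0.3195 + 261.6·0.4808 = 182.5 pbw (target 182.5 pbw)
  Al2O3: 337.0·0.1941 = 65.41 pbw (target 65.41 pbw)
  SiO2: 177.5·0.6296 + 337.0·0.6809 = 341.2 pbw (target 341.2 pbw)
  SrO: 226.3·0.6970 = 157.7 pbw (target 157.7 pbw)
The glass-mass cross-check: net batch after ignition = 1000 pbw (targets for the oxides total 1000 pbw; versus the stated basis of 1000 pbw — differing by rounding only).
Batch total: Σ batch = 1356 pbw; the LOI term Σ batch·LOI equals 356.0 pbw; yield: glass divided by total = 73.75%.

Batch per 1000 pbw enamel:
  borax-5: 78.75 pbw
  Mg3Si4O10(OH)2: 177.5 pbw
  dense soda ash: 275.0 pbw
  soda feldspar: 337.0 pbw
  magnesite: 261.6 pbw
  strontianite: 226.3 pbw
Total batch = 1356 pbw; LOI loss = 356.0 pbw; yield = 73.75%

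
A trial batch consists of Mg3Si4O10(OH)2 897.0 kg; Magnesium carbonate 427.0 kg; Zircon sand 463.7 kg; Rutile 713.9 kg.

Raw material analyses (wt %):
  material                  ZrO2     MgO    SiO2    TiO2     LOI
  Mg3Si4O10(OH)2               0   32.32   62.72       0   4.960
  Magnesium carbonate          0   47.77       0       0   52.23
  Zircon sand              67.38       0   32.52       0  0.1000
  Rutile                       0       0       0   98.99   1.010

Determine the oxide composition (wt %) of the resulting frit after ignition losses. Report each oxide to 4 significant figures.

The intermediate values are rounded to four significant digits wherever printed; each numeric step keeps exact precision from start to finish — each reported number sees exactly one rounding. Derived quantities (LOI, totals, net glass mass, the four compositions, the yield) are carried in exact precision from the weighed amounts on 2226 kg of glass, as quoted within question or answer.
Delivered oxide masses:
  ZrO2: 463.7·0.6738 = 312.4 kg
  MgO: 897.0·0.3232 + 427.0·0.4777 = 493.9 kg
  SiO2: 897.0·0.6272 + 463.7·0.3252 = 713.4 kg
  TiO2: 713.9·0.9899 = 706.7 kg
LOI: 897.0·0.04960 + 427.0·0.5223 + 463.7·0.001000 + 713.9·0.01010 = 275.2 kg
Glass mass = batch − LOI = 2502 − 275.2 = 2226 kg (matching Σ of the oxides)
percent by weight: oxide/glass ×100

Glass mass = 2226 kg (batch 2502 − LOI 275.2).
Composition: ZrO2 14.03%, MgO 22.18%, SiO2 32.04%, TiO2 31.74%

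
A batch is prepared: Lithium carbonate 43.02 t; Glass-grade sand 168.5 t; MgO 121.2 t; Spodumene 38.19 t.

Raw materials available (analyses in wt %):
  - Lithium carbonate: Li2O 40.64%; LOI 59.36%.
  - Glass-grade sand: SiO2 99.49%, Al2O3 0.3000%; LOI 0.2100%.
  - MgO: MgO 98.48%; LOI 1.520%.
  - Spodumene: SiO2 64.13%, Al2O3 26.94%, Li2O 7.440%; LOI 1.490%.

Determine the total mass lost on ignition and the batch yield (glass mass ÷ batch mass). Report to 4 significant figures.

All arithmetic carries full float precision from first step to last. Values along the way are printed (rounded to 4 significant digits) in the printout. Each reported value carries a single rounding — derived quantities, which include yield, the totals, glass mass, the four compositions, ignition loss, are computed in full float precision, as quoted within problem or answer, using the weight values at 342.6 t of glass.
Each material's LOI contribution:
  Lithium carbonate: 43.02 × 0.5936 = 25.54 t
  Glass-grade sand: 168.5 × 0.002100 = 0.3538 t
  MgO: 121.2 × 0.01520 = 1.842 t
  Spodumene: 38.19 × 0.01490 = 0.5690 t
Total LOI = 28.30 t
Glass = batch − LOI = 370.9 − 28.30 = 342.6 t

LOI loss = 28.30 t; glass = 342.6 t; yield = 92.37%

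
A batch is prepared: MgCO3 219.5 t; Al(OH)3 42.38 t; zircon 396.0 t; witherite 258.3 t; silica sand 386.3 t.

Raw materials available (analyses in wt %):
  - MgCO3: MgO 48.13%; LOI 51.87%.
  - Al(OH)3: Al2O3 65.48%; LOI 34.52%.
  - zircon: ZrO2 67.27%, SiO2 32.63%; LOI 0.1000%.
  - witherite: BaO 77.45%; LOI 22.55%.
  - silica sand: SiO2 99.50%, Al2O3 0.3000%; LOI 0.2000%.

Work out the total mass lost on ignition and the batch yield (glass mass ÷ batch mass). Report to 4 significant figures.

Each numeric step carries full float precision end to end — intermediates are displayed, with 4-significant-figure rounding, as written; a single rounding yields each reported figure. Derived quantities (five oxide percentages, the yield, the totals, glass mass, LOI) are rebuilt from the batch weights for 1115 t of glass in exact precision, as they appear in question or answer.
LOI of each material in turn:
  MgCO3: 219.5 × 0.5187 = 113.9 t
  Al(OH)3: 42.38 × 0.3452 = 14.63 t
  zircon: 396.0 × 0.001000 = 0.3960 t
  witherite: 258.3 × 0.2255 = 58.25 t
  silica sand: 386.3 × 0.002000 = 0.7726 t
Total LOI = 187.9 t
Glass = batch − LOI = 1302 − 187.9 = 1115 t

LOI loss = 187.9 t; glass = 1115 t; yield = 85.57%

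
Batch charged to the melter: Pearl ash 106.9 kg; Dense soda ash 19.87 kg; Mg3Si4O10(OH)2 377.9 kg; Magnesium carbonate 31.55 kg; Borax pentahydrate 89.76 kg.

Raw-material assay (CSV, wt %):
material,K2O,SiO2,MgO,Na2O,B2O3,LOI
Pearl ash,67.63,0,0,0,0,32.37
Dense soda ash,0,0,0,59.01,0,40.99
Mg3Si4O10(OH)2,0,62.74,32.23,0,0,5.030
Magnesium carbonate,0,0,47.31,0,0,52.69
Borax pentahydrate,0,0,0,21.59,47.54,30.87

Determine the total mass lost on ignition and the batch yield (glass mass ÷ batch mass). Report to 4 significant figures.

LOI loss = 106.1 kg; glass = 519.9 kg; yield = 83.05%

Working values are printed (rounded to four significant figures) in the printout — full float precision is kept end to end; each reported value is rounded exactly once; derived quantities are rebuilt starting from the weights for 519.9 kg of glass in exact precision (glass mass, LOI, totals, the yield, the five compositions) as given in problem or answer.
Material-by-material LOI:
  Pearl ash: 106.9 × 0.3237 = 34.60 kg
  Dense soda ash: 19.87 × 0.4099 = 8.145 kg
  Mg3Si4O10(OH)2: 377.9 × 0.05030 = 19.01 kg
  Magnesium carbonate: 31.55 × 0.5269 = 16.62 kg
  Borax pentahydrate: 89.76 × 0.3087 = 27.71 kg
Total LOI = 106.1 kg
Glass = batch − LOI = 626.0 − 106.1 = 519.9 kg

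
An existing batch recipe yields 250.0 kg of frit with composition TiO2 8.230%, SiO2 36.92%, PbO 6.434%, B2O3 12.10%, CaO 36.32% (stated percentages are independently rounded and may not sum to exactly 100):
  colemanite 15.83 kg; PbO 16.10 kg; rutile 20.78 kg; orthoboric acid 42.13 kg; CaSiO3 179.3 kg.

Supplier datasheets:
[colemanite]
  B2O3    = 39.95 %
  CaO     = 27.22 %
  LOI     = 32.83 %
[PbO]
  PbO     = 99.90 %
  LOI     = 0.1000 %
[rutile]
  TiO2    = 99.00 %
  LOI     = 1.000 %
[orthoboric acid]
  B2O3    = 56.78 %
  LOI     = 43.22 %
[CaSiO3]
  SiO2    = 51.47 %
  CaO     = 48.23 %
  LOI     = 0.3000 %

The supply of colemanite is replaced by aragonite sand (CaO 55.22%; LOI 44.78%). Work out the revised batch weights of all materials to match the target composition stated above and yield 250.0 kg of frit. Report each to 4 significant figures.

Revised batch per 250.0 kg frit:
  aragonite sand: 7.806 kg
  PbO: 16.10 kg
  rutile: 20.78 kg
  orthoboric acid: 53.28 kg
  CaSiO3: 179.3 kg
Total batch = 277.3 kg; LOI loss = 27.28 kg

Each numeric step keeps full float precision in all steps; working values are shown with 4-significant-figure rounding alongside each step — a single rounding finalizes each reported value. Derived quantities are re-derived from the weighed amounts on 250.0 kg of glass in full float precision (net glass mass, LOI, yield, the five compositions, the totals), as written in problem or answer.
Oxide-by-oxide targets in 250.0 kg frit:
  TiO2: 8.230% × 250.0 = 20.58 kg
  SiO2: 36.92% × 250.0 = 92.30 kg
  PbO: 6.434% × 250.0 = 16.08 kg
  B2O3: 12.10% × 250.0 = 30.25 kg
  CaO: 36.32% × 250.0 = 90.80 kg
Balance tally, oxide-wise, on the weights just shown, at the basis given (each sum matches its target mass up to rounding of the answer):
  TiO2: 20.78·0.9900 = 20.57 kg (target 20.58 kg)
  SiO2: 179.3·0.5147 = 92.29 kg (target 92.30 kg)
  PbO: 16.10·0.9990 = 16.08 kg (target 16.08 kg)
  B2O3: 53.28·0.5678 = 30.25 kg (target 30.25 kg)
  CaO: 7.806·0.5522 + 179.3·0.4823 = 90.79 kg (target 90.80 kg)
The glass-mass cross-check: net batch after ignition = 250.0 kg (the Σ of target masses is 250.0 kg; versus the stated basis of 250.0 kg — any gap is answer rounding).
Total batch = Σ batch = 277.3 kg; ignition loss, Σ(batch × LOI) = 27.28 kg; glass ÷ batch gives a yield of 90.16%.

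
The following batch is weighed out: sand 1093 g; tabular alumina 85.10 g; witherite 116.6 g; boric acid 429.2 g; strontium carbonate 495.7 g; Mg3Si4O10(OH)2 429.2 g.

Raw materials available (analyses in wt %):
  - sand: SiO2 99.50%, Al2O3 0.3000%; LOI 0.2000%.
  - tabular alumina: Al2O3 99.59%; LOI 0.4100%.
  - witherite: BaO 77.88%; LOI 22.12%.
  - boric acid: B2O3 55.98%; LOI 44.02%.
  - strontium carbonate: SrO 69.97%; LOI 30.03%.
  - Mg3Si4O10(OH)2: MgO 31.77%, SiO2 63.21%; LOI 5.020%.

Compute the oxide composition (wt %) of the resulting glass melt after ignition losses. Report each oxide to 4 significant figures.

Full precision is maintained from start to finish. Values along the way appear rounded to four significant figures at each printed step — each reported figure takes a single rounding — all derived quantities, including LOI, the six compositions, totals, glass mass, the yield, are rebuilt from the batch weights on 2261 g of glass at exact precision, exactly as shown in the problem or answer text.
Oxide masses out of the charge:
  MgO: 429.2·0.3177 = 136.4 g
  B2O3: 429.2·0.5598 = 240.3 g
  SiO2: 1093·0.9950 + 429.2·0.6321 = 1359 g
  SrO: 495.7·0.6997 = 346.8 g
  BaO: 116.6·0.7788 = 90.81 g
  Al2O3: 1093·0.003000 + 85.10·0.9959 = 88.03 g
LOI: 1093·0.002000 + 85.10·0.004100 + 116.6·0.2212 + 429.2·0.4402 + 495.7·0.3003 + 429.2·0.05020 = 387.7 g
Net of LOI, the glass mass = 2649 − 387.7 = 2261 g (matching Σ of the oxides)
oxide / glass × 100 gives the wt %

Glass mass = 2261 g (batch 2649 − LOI 387.7).
Composition: MgO 6.030%, B2O3 10.63%, SiO2 60.10%, SrO 15.34%, BaO 4.016%, Al2O3 3.893%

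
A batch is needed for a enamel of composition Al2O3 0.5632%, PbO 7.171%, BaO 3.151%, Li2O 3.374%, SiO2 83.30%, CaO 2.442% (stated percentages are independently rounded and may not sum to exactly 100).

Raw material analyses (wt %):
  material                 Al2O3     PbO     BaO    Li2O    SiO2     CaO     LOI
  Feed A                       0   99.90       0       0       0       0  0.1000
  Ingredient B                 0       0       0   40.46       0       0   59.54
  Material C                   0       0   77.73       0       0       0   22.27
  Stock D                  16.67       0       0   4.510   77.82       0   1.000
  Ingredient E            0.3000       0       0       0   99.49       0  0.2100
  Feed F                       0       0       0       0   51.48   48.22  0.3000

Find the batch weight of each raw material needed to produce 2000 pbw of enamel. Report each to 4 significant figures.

In-progress results are displayed rounded to 4 significant digits on the page. All arithmetic runs at exact precision in all steps — a single rounding produces each reported value — all derived quantities are re-derived at full precision (LOI, the six compositions, totals, yield, net glass mass) starting from the weights on 2000 pbw of glass as written in problem or answer.
Per-oxide target masses for 2000 pbw enamel:
  Al2O3: 0.5632% × 2000 = 11.26 pbw
  PbO: 7.171% × 2000 = 143.4 pbw
  BaO: 3.151% × 2000 = 63.02 pbw
  Li2O: 3.374% × 2000 = 67.48 pbw
  SiO2: 83.30% × 2000 = 1666 pbw
  CaO: 2.442% × 2000 = 48.84 pbw
Sums-versus-targets review from the weights as reported, at the basis given (sum by sum, the targets are met modulo rounding of the values):
  Al2O3: 38.93·0.1667 + 1592·0.003000 = 11.27 pbw (target 11.26 pbw)
  PbO: 143.6·0.9990 = 143.5 pbw (target 143.4 pbw)
  BaO: 81.08·0.7773 = 63.02 pbw (target 63.02 pbw)
  Li2O: 162.4·0.4046 + 38.93·0.04510 = 67.46 pbw (target 67.48 pbw)
  SiO2: 38.93·0.7782 + 1592·0.9949 + 101.3·0.5148 = 1666 pbw (target 1666 pbw)
  CaO: 101.3·0.4822 = 48.85 pbw (target 48.84 pbw)
Glass-mass bookkeeping: batch total minus LOI = 2000 pbw (targets for the oxides total 2000 pbw; stated basis 2000 pbw — any gap is answer rounding).
Whole-batch sum: Σ batch = 2119 pbw; loss to ignition Σ batch·LOI = 118.9 pbw; yield = glass ÷ total batch = 94.39%.

Batch per 2000 pbw enamel:
  Feed A: 143.6 pbw
  Ingredient B: 162.4 pbw
  Material C: 81.08 pbw
  Stock D: 38.93 pbw
  Ingredient E: 1592 pbw
  Feed F: 101.3 pbw
Total batch = 2119 pbw; LOI loss = 118.9 pbw; yield = 94.39%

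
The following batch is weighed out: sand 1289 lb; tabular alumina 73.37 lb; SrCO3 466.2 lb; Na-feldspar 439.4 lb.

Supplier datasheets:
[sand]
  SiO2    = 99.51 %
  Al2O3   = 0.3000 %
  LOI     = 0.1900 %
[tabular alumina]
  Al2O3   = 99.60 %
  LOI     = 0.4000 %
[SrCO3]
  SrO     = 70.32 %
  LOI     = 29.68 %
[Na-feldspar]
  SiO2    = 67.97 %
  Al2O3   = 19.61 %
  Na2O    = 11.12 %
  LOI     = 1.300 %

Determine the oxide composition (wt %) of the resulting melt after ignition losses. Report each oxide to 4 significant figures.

Intermediates appear rounded off to 4 significant figures as written; each numeric step holds full precision at all times. Every reported value takes just one rounding. The derived quantities, including the four compositions, totals, net glass mass, the yield, ignition loss, are re-derived from the weighed amounts on 2121 lb of glass in exact precision exactly as shown in the question or the answer.
Per-oxide mass from batch:
  SiO2: 1289·0.9951 + 439.4·0.6797 = 1581 lb
  Al2O3: 1289·0.003000 + 73.37·0.9960 + 439.4·0.1961 = 163.1 lb
  Na2O: 439.4·0.1112 = 48.86 lb
  SrO: 466.2·0.7032 = 327.8 lb
LOI: 1289·0.001900 + 73.37·0.004000 + 466.2·0.2968 + 439.4·0.01300 = 146.8 lb
Resulting glass, batch − LOI: 2268 − 146.8 = 2121 lb (the oxide masses sum to this)
percent by weight: oxide/glass ×100

Glass mass = 2121 lb (batch 2268 − LOI 146.8).
Composition: SiO2 74.55%, Al2O3 7.690%, Na2O 2.304%, SrO 15.46%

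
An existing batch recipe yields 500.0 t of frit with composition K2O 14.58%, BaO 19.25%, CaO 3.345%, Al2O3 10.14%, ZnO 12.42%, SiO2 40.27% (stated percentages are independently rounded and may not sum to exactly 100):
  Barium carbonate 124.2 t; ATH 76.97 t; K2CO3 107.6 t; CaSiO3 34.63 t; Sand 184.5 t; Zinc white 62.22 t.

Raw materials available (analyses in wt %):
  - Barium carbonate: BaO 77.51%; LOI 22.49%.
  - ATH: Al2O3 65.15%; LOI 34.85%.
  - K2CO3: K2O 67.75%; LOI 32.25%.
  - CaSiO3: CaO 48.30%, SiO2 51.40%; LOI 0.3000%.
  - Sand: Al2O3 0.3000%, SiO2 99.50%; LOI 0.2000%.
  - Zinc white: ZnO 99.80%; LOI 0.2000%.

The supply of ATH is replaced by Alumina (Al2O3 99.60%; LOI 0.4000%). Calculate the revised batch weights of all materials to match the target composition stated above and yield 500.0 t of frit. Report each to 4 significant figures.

Every computation holds full precision at each step — values along the way appear, rounded to four significant figures, in the printout — a single rounding yields every reported figure — all derived quantities are recomputed using the weight values on 500.0 t of glass in exact precision (net glass mass, six oxide percentages, LOI, totals, the yield) exactly as shown in the question or the answer.
Oxide-by-oxide targets in 500.0 t frit:
  K2O: 14.58% × 500.0 = 72.90 t
  BaO: 19.25% × 500.0 = 96.25 t
  CaO: 3.345% × 500.0 = 16.73 t
  Al2O3: 10.14% × 500.0 = 50.70 t
  ZnO: 12.42% × 500.0 = 62.10 t
  SiO2: 40.27% × 500.0 = 201.4 t
A balance pass over the oxides, per the reported batch figures, at the basis given (delivered sums recover each target inside rounding margins):
  K2O: 107.6·0.6775 = 72.90 t (target 72.90 t)
  BaO: 124.2·0.7751 = 96.27 t (target 96.25 t)
  CaO: 34.63·0.4830 = 16.73 t (target 16.73 t)
  Al2O3: 50.35·0.9960 + 184.5·0.003000 = 50.70 t (target 50.70 t)
  ZnO: 62.22·0.9980 = 62.10 t (target 62.10 t)
  SiO2: 34.63·0.5140 + 184.5·0.9950 = 201.4 t (target 201.4 t)
The glass-mass cross-check: whole batch net of LOI = 500.1 t (summing oxide targets gives 500.0 t; the stated basis being 500.0 t — rounding explains the deltas).
Whole-batch sum: Σ batch = 563.5 t; loss to ignition Σ batch·LOI = 63.43 t; glass ÷ batch gives a yield of 88.74%.

Revised batch per 500.0 t frit:
  Barium carbonate: 124.2 t
  Alumina: 50.35 t
  K2CO3: 107.6 t
  CaSiO3: 34.63 t
  Sand: 184.5 t
  Zinc white: 62.22 t
Total batch = 563.5 t; LOI loss = 63.43 t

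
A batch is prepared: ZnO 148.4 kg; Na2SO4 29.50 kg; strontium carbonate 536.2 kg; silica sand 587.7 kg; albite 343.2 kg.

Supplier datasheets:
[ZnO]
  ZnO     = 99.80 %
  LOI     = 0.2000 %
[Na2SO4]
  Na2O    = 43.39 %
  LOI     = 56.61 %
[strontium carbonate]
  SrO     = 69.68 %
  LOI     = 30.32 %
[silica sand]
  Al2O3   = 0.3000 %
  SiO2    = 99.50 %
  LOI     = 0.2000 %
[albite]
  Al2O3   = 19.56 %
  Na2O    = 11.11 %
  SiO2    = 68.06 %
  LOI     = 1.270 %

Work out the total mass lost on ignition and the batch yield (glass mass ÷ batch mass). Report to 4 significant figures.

The intermediate values are printed, rounded to 4 significant digits, alongside each step. The working math keeps exact precision from start to finish. Every reported figure includes exactly one rounding — derived quantities, including LOI, five oxide percentages, the totals, net glass mass, yield, are recomputed using the weight values on 1460 kg of glass at exact precision as given in either problem or answer.
LOI of each material in turn:
  ZnO: 148.4 × 0.002000 = 0.2968 kg
  Na2SO4: 29.50 × 0.5661 = 16.70 kg
  strontium carbonate: 536.2 × 0.3032 = 162.6 kg
  silica sand: 587.7 × 0.002000 = 1.175 kg
  albite: 343.2 × 0.01270 = 4.359 kg
Total LOI = 185.1 kg
Glass = batch − LOI = 1645 − 185.1 = 1460 kg

LOI loss = 185.1 kg; glass = 1460 kg; yield = 88.75%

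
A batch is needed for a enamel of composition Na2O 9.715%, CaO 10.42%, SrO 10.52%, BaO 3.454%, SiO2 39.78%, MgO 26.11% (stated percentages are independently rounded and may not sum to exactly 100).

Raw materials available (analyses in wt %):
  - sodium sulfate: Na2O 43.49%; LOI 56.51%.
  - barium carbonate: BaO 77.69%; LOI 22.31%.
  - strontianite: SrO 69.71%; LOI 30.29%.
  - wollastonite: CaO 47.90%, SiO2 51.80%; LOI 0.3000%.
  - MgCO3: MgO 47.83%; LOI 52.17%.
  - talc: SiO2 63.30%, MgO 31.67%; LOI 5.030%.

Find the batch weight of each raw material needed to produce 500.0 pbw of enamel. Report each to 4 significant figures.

Batch per 500.0 pbw enamel:
  sodium sulfate: 111.7 pbw
  barium carbonate: 22.23 pbw
  strontianite: 75.46 pbw
  wollastonite: 108.8 pbw
  MgCO3: 123.8 pbw
  talc: 225.2 pbw
Total batch = 667.2 pbw; LOI loss = 167.2 pbw; yield = 74.94%

The working math carries full precision in all steps; mid-chain values appear with 4-significant-digit rounding within the worked lines; a single rounding finalizes each reported result — all derived quantities are carried from the weighed amounts per 500.0 pbw of glass in full float precision (the totals, net glass mass, the six compositions, LOI, the yield), as set out in question or answer.
Target oxide masses per 500.0 pbw enamel:
  Na2O: 9.715% × 500.0 = 48.58 pbw
  CaO: 10.42% × 500.0 = 52.10 pbw
  SrO: 10.52% × 500.0 = 52.60 pbw
  BaO: 3.454% × 500.0 = 17.27 pbw
  SiO2: 39.78% × 500.0 = 198.9 pbw
  MgO: 26.11% × 500.0 = 130.6 pbw
Balance tally, oxide-wise, on the weights just shown, relative to the basis at hand (oxide sums agree with the targets up to rounding of the answer):
  Na2O: 111.7·0.4349 = 48.58 pbw (target 48.58 pbw)
  CaO: 108.8·0.4790 = 52.12 pbw (target 52.10 pbw)
  SrO: 75.46·0.6971 = 52.60 pbw (target 52.60 pbw)
  BaO: 22.23·0.7769 = 17.27 pbw (target 17.27 pbw)
  SiO2: 108.8·0.5180 + 225.2·0.6330 = 198.9 pbw (target 198.9 pbw)
  MgO: 123.8·0.4783 + 225.2·0.3167 = 130.5 pbw (target 130.6 pbw)
Glass-mass closure: Σ batch − LOI loss = 500.0 pbw (the targets, summed, come to 500.0 pbw; against the stated basis, 500.0 pbw — differing by rounding only).
Batch total: Σ batch = 667.2 pbw; LOI removed, Σ of batch·LOI: 167.2 pbw; as yield: glass ÷ batch → 74.94%.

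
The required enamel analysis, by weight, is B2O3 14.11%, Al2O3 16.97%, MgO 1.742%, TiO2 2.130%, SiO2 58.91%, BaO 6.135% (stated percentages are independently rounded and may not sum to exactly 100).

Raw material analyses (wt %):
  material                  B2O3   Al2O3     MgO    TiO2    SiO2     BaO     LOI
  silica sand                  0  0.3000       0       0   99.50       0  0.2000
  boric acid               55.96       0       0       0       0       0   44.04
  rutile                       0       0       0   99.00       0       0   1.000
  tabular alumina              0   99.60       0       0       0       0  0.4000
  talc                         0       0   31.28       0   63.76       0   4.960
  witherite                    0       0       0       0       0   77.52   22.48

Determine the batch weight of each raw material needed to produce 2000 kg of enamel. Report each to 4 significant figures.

Batch per 2000 kg enamel:
  silica sand: 1113 kg
  boric acid: 504.3 kg
  rutile: 43.03 kg
  tabular alumina: 337.4 kg
  talc: 111.4 kg
  witherite: 158.3 kg
Total batch = 2267 kg; LOI loss = 267.2 kg; yield = 88.22%

Intermediates appear rounded to four significant figures as written; full precision is kept from first step to last; a single rounding completes each reported number; the derived quantities are computed in exact precision (glass mass, the totals, the yield, LOI, six oxide percentages) from the weighed amounts on 2000 kg of glass, exactly as shown in the problem or answer text.
Oxide-by-oxide targets in 2000 kg enamel:
  B2O3: 14.11% × 2000 = 282.2 kg
  Al2O3: 16.97% × 2000 = 339.4 kg
  MgO: 1.742% × 2000 = 34.84 kg
  TiO2: 2.130% × 2000 = 42.60 kg
  SiO2: 58.91% × 2000 = 1178 kg
  BaO: 6.135% × 2000 = 122.7 kg
A balance pass over the oxides, working from each reported weight, for the quoted basis mass (oxide sums agree with the targets up to rounding of the answer):
  B2O3: 504.3·0.5596 = 282.2 kg (target 282.2 kg)
  Al2O3: 1113·0.003000 + 337.4·0.9960 = 339.4 kg (target 339.4 kg)
  MgO: 111.4·0.3128 = 34.85 kg (target 34.84 kg)
  TiO2: 43.03·0.9900 = 42.60 kg (target 42.60 kg)
  SiO2: 1113·0.9950 + 111.4·0.6376 = 1178 kg (target 1178 kg)
  BaO: 158.3·0.7752 = 122.7 kg (target 122.7 kg)
Glass-mass sanity pass: net batch after ignition = 2000 kg (summing oxide targets gives 2000 kg; basis as stated: 2000 kg — rounding explains the deltas).
Batch grand total — Σ batch = 2267 kg; ignition loss, Σ(batch × LOI) = 267.2 kg; yield: glass divided by total = 88.22%.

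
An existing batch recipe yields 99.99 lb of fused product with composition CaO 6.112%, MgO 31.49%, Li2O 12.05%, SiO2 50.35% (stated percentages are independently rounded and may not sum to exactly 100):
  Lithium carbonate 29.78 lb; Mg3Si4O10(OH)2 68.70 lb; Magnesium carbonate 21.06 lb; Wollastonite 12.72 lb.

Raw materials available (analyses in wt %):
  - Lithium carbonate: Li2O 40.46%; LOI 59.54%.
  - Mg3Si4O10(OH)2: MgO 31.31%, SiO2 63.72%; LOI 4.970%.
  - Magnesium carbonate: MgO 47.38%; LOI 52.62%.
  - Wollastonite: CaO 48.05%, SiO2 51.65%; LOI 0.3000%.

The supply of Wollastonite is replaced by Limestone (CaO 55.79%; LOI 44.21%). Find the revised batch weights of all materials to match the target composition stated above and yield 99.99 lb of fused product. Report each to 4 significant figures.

All internal work runs at full float precision in every operation. Mid-chain values are displayed rounded to 4 significant figures at each printed step — every reported value includes exactly one rounding — the derived quantities are carried using the weight values on 99.99 lb of glass in full precision (four oxide percentages, glass mass, totals, ignition loss, yield), as given in problem or answer.
Target masses of each oxide per 99.99 lb fused product:
  CaO: 6.112% × 99.99 = 6.111 lb
  MgO: 31.49% × 99.99 = 31.49 lb
  Li2O: 12.05% × 99.99 = 12.05 lb
  SiO2: 50.35% × 99.99 = 50.34 lb
Sums-versus-targets review per the reported batch figures, relative to the basis at hand (sum by sum, the targets are met given rounding of the digits):
  CaO: 10.95·0.5579 = 6.109 lb (target 6.111 lb)
  MgO: 79.01·0.3131 + 14.24·0.4738 = 31.48 lb (target 31.49 lb)
  Li2O: 29.78·0.4046 = 12.05 lb (target 12.05 lb)
  SiO2: 79.01·0.6372 = 50.35 lb (target 50.34 lb)
Glass mass check: total charge less LOI = 99.99 lb (the targets, summed, come to 99.99 lb; against the stated basis, 99.99 lb — a pure rounding effect).
Whole-batch sum: Σ batch = 134.0 lb; the LOI term Σ batch·LOI equals 33.99 lb; yield: glass divided by total = 74.63%.

Revised batch per 99.99 lb fused product:
  Lithium carbonate: 29.78 lb
  Mg3Si4O10(OH)2: 79.01 lb
  Magnesium carbonate: 14.24 lb
  Limestone: 10.95 lb
Total batch = 134.0 lb; LOI loss = 33.99 lb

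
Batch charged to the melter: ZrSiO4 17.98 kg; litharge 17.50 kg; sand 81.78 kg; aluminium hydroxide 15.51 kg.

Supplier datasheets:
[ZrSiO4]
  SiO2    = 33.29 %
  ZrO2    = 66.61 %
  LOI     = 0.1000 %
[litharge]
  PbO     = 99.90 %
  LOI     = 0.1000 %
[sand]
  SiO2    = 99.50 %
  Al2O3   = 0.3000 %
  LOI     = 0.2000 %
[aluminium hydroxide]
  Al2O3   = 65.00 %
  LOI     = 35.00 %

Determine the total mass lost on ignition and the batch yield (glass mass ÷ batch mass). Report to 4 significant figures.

Mid-chain values are printed (rounded to four significant digits) when written out; the working math carries full float precision through every step. Every reported result includes exactly one rounding; derived quantities, including the yield, LOI, net glass mass, the totals, the four compositions, are carried starting from the weights for 127.1 kg of glass in full float precision, exactly as shown in the problem or answer text.
Ignition loss by material:
  ZrSiO4: 17.98 × 0.001000 = 0.01798 kg
  litharge: 17.50 × 0.001000 = 0.01750 kg
  sand: 81.78 × 0.002000 = 0.1636 kg
  aluminium hydroxide: 15.51 × 0.3500 = 5.428 kg
Total LOI = 5.628 kg
Glass = batch − LOI = 132.8 − 5.628 = 127.1 kg

LOI loss = 5.628 kg; glass = 127.1 kg; yield = 95.76%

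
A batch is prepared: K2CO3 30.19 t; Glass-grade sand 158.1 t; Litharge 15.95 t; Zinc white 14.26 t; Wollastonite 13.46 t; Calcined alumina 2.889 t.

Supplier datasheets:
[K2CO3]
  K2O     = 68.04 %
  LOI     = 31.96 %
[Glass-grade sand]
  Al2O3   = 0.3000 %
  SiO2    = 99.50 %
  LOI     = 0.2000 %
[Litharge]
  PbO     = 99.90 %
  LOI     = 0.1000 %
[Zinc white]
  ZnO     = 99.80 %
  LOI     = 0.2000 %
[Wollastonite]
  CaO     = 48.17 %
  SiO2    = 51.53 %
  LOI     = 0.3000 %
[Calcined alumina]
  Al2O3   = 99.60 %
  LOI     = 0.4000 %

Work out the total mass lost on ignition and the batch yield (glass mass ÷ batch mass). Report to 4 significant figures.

LOI loss = 10.06 t; glass = 224.8 t; yield = 95.72%

Values along the way appear (rounded to four significant digits) within the worked lines; full float precision is carried end to end; every reported figure sees exactly one rounding — the derived quantities (the yield, six oxide percentages, totals, ignition loss, glass mass) are rebuilt at full precision using the weight values on 224.8 t of glass as written in the problem or the answer.
LOI of each material in turn:
  K2CO3: 30.19 × 0.3196 = 9.649 t
  Glass-grade sand: 158.1 × 0.002000 = 0.3162 t
  Litharge: 15.95 × 0.001000 = 0.01595 t
  Zinc white: 14.26 × 0.002000 = 0.02852 t
  Wollastonite: 13.46 × 0.003000 = 0.04038 t
  Calcined alumina: 2.889 × 0.004000 = 0.01156 t
Total LOI = 10.06 t
Glass = batch − LOI = 234.8 − 10.06 = 224.8 t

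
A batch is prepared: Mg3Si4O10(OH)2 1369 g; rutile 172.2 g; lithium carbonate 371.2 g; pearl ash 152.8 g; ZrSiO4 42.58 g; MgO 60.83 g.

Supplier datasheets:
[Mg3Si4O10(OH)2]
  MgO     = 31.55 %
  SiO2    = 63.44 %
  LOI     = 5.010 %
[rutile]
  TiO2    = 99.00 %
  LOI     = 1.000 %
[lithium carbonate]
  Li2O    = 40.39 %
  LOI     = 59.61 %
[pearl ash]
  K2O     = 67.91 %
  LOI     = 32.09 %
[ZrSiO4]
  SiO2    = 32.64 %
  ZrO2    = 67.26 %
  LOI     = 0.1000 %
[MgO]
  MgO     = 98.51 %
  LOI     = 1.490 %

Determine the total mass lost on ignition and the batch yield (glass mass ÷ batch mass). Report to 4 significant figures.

Every computation carries exact precision from first step to last. Intermediates are printed rounded to 4 significant figures across the worked steps. Each reported figure includes exactly one rounding. All derived quantities, which include yield, the six compositions, the totals, glass mass, LOI, are carried in exact precision, as they appear in the question or the answer, from the weighed amounts per 1827 g of glass.
Material-by-material LOI:
  Mg3Si4O10(OH)2: 1369 × 0.05010 = 68.59 g
  rutile: 172.2 × 0.01000 = 1.722 g
  lithium carbonate: 371.2 × 0.5961 = 221.3 g
  pearl ash: 152.8 × 0.3209 = 49.03 g
  ZrSiO4: 42.58 × 0.001000 = 0.04258 g
  MgO: 60.83 × 0.01490 = 0.9064 g
Total LOI = 341.6 g
Glass = batch − LOI = 2169 − 341.6 = 1827 g

LOI loss = 341.6 g; glass = 1827 g; yield = 84.25%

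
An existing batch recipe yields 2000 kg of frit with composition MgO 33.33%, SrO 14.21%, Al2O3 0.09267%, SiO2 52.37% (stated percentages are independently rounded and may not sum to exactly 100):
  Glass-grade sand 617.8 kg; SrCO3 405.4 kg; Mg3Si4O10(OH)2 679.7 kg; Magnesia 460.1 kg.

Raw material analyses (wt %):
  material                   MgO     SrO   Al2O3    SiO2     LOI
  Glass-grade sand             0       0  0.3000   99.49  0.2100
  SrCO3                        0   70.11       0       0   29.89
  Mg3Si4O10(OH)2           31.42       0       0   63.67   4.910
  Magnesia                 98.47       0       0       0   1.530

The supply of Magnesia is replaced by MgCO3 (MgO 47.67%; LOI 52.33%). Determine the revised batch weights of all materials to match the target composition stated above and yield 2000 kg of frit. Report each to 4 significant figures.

Revised batch per 2000 kg frit:
  Glass-grade sand: 617.8 kg
  SrCO3: 405.4 kg
  Mg3Si4O10(OH)2: 679.7 kg
  MgCO3: 950.4 kg
Total batch = 2653 kg; LOI loss = 653.2 kg

Each numeric step keeps exact precision at all times; intermediates are printed (rounded to four significant digits) in the working. Every reported number undergoes a single rounding. The derived quantities are computed from the weighed amounts for 2000 kg of glass in exact precision (yield, net glass mass, four oxide percentages, the totals, LOI) exactly as shown in the problem or answer text.
Per-oxide target masses for 2000 kg frit:
  MgO: 33.33% × 2000 = 666.6 kg
  SrO: 14.21% × 2000 = 284.2 kg
  Al2O3: 0.09267% × 2000 = 1.853 kg
  SiO2: 52.37% × 2000 = 1047 kg
Balance tally, oxide-wise, per the reported batch figures, at the basis given (sums match the target masses within answer rounding):
  MgO: 679.7·0.3142 + 950.4·0.4767 = 666.6 kg (target 666.6 kg)
  SrO: 405.4·0.7011 = 284.2 kg (target 284.2 kg)
  Al2O3: 617.8·0.003000 = 1.853 kg (target 1.853 kg)
  SiO2: 617.8·0.9949 + 679.7·0.6367 = 1047 kg (target 1047 kg)
Glass-mass closure: total batch − LOI = 2000 kg (the Σ of target masses is 2000 kg; against the stated basis, 2000 kg — gaps are rounding artifacts).
Summing the batch: Σ batch = 2653 kg; LOI loss = Σ batch·LOI = 653.2 kg; yield: glass divided by total = 75.38%.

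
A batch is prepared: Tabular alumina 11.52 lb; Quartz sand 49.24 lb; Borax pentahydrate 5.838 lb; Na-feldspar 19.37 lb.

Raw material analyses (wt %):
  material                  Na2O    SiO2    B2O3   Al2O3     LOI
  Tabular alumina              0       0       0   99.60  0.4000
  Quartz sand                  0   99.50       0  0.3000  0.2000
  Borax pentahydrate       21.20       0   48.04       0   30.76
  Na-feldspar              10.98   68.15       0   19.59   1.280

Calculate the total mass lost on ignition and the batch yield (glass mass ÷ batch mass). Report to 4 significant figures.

Working values are displayed rounded to four significant digits across the worked steps. All internal work holds full float precision at all times; a single rounding produces each reported result. The derived quantities are rebuilt in exact precision (glass mass, the yield, totals, the four compositions, ignition loss) from the weighed amounts at 83.78 lb of glass as set out in the problem or the answer.
Per-material ignition loss:
  Tabular alumina: 11.52 × 0.004000 = 0.04608 lb
  Quartz sand: 49.24 × 0.002000 = 0.09848 lb
  Borax pentahydrate: 5.838 × 0.3076 = 1.796 lb
  Na-feldspar: 19.37 × 0.01280 = 0.2479 lb
Total LOI = 2.188 lb
Glass = batch − LOI = 85.97 − 2.188 = 83.78 lb

LOI loss = 2.188 lb; glass = 83.78 lb; yield = 97.45%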